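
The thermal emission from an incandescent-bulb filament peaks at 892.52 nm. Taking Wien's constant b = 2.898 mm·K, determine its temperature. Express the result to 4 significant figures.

Wien's law gives T = b/λ_max = (2.898×10⁻³ m·K)/(8.9252×10⁻⁷ m) = 3247 K.

T ≈ 3247 K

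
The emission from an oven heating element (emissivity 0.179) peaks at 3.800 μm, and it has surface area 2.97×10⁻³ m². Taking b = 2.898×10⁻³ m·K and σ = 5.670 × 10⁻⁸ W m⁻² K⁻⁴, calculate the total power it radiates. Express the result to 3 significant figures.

Wien's law: T = b/λ_max = 2.898×10⁻³/3.800×10⁻⁶ = 762.632 K.
Area A = 2.97×10⁻³ m².
Then P = εσAT⁴ = 0.179×5.670×10⁻⁸×2.97×10⁻³×(762.632)⁴ = 10.2 W.

P ≈ 10.2 W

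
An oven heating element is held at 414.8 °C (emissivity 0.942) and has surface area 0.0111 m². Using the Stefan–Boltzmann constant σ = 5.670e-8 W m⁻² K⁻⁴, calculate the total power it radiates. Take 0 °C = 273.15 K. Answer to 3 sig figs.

T = 414.8 °C + 273.15 = 687.95 K.
Area A = 0.0111 m².
P = εσAT⁴ = 0.942 × 5.670×10⁻⁸ × 0.0111 × (687.95)⁴ = 133 W.

P ≈ 133 W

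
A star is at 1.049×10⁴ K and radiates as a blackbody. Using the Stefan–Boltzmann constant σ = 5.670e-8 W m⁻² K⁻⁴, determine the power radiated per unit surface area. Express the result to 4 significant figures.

Stefan–Boltzmann: I = σT⁴ = 5.670×10⁻⁸ × (1.049×10⁴)⁴ = 6.866×10⁸ W/m².

I ≈ 6.866×10⁸ W/m²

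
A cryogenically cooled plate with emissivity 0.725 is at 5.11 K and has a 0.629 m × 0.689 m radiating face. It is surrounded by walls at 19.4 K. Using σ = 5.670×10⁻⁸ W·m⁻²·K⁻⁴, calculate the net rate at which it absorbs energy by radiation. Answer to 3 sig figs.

Net gain ≈ 2.51×10⁻³ W

Area A = 0.629 × 0.689 = 0.433381 m².
Net radiated power P_net = εσA(T⁴ − T₀⁴) = 0.725×5.670×10⁻⁸×0.433381×(5.11⁴ − 19.4⁴).
T⁴ − T₀⁴ = 681.842 − 1.41647×10⁵ = -1.40965×10⁵ K⁴, so P_net = -2.51×10⁻³ W — negative, meaning a net gain of 2.51×10⁻³ W.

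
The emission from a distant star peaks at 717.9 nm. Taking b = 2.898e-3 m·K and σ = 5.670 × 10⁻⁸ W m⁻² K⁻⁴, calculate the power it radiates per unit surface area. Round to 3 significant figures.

I ≈ 1.51×10⁷ W/m²

Wien's law: T = b/λ_max = 2.898×10⁻³/7.179×10⁻⁷ = 4036.77 K.
Then I = σT⁴ = 5.670×10⁻⁸×(4036.77)⁴ = 1.51×10⁷ W/m².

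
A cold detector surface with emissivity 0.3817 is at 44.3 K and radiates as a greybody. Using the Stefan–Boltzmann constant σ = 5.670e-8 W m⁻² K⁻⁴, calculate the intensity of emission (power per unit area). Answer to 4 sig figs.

I ≈ 0.08335 W/m²

Stefan–Boltzmann: I = εσT⁴ = 0.3817 × 5.670×10⁻⁸ × (44.3)⁴ = 0.08335 W/m².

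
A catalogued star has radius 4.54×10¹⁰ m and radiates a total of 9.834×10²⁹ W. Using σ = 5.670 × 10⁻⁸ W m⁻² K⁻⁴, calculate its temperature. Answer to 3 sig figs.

T ≈ 5.09×10³ K

Surface area A = 4πR² = 4π(4.54×10¹⁰ m)² = 2.59013×10²² m².
P = σAT⁴ ⇒ T = (P/(σA))^(1/4) = (9.834×10²⁹/(5.670×10⁻⁸×2.59013×10²²))^(1/4) = 5.09×10³ K.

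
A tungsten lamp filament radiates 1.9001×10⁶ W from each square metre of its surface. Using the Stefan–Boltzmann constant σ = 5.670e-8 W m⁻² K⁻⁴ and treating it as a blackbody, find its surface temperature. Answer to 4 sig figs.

I = σT⁴, so T = (I/σ)^(1/4) = (1.9001×10⁶/(5.670×10⁻⁸))^(1/4) = 2406 K.

T ≈ 2406 K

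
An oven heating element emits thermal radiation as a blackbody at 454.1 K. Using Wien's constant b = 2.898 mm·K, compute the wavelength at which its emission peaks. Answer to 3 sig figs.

Wien's displacement law: λ_max = b/T = (2.898×10⁻³ m·K)/(454.1 K) = 6.382×10⁻⁶ m.
That is 6.38 μm, in the infrared range.

λ_max ≈ 6.38 μm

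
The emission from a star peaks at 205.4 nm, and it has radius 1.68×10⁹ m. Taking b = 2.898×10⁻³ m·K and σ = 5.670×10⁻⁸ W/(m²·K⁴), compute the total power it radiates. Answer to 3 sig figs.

P ≈ 7.97×10²⁸ W

Wien's law: T = b/λ_max = 2.898×10⁻³/2.054×10⁻⁷ = 14109.1 K.
Surface area A = 4πR² = 4π(1.68×10⁹ m)² = 3.54673×10¹⁹ m².
Then P = σAT⁴ = 5.670×10⁻⁸×3.54673×10¹⁹×(14109.1)⁴ = 7.97×10²⁸ W.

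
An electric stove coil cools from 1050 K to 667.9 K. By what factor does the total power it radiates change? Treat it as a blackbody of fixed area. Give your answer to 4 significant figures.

P ∝ T⁴, so P₂/P₁ = (T₂/T₁)⁴ = (667.9/1050)⁴ = (0.636095)⁴ = 0.1637.

P₂/P₁ ≈ 0.1637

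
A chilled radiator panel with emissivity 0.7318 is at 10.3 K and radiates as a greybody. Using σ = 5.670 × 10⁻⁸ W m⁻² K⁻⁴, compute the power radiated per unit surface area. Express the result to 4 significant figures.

I ≈ 4.670×10⁻⁴ W/m²

Stefan–Boltzmann: I = εσT⁴ = 0.7318 × 5.670×10⁻⁸ × (10.3)⁴ = 4.670×10⁻⁴ W/m².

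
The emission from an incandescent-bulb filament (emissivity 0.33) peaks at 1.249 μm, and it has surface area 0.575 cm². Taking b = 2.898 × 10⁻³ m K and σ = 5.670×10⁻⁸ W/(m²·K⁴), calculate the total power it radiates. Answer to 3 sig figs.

P ≈ 31.2 W

Wien's law: T = b/λ_max = 2.898×10⁻³/1.249×10⁻⁶ = 2320.26 K.
Area A = 0.575 cm² = 5.75×10⁻⁵ m².
Then P = εσAT⁴ = 0.33×5.670×10⁻⁸×5.75×10⁻⁵×(2320.26)⁴ = 31.2 W.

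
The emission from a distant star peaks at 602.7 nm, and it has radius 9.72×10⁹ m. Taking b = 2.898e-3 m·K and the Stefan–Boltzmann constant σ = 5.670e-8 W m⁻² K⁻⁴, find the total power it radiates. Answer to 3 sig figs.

P ≈ 3.60×10²⁸ W

Wien's law: T = b/λ_max = 2.898×10⁻³/6.027×10⁻⁷ = 4808.36 K.
Surface area A = 4πR² = 4π(9.72×10⁹ m)² = 1.18725×10²¹ m².
Then P = σAT⁴ = 5.670×10⁻⁸×1.18725×10²¹×(4808.36)⁴ = 3.60×10²⁸ W.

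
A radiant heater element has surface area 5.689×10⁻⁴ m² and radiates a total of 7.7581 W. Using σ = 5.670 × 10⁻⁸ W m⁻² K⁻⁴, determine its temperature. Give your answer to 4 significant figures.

Area A = 5.689×10⁻⁴ m².
P = σAT⁴ ⇒ T = (P/(σA))^(1/4) = (7.7581/(5.670×10⁻⁸×5.689×10⁻⁴))^(1/4) = 700.3 K.

T ≈ 700.3 K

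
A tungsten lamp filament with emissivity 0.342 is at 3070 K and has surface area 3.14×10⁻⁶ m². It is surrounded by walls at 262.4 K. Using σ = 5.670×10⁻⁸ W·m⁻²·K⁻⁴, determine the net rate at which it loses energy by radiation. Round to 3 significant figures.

Area A = 3.14×10⁻⁶ m².
Net radiated power P_net = εσA(T⁴ − T₀⁴) = 0.342×5.670×10⁻⁸×3.14×10⁻⁶×(3070⁴ − 262.4⁴).
T⁴ − T₀⁴ = 8.88287×10¹³ − 4.74084×10⁹ = 8.88240×10¹³ K⁴, so P_net = 5.41 W.

Net loss ≈ 5.41 W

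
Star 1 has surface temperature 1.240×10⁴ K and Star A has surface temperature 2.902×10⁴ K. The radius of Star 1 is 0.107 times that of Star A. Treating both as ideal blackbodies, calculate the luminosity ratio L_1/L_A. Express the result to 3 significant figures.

L_1/L_A ≈ 3.82×10⁻⁴

L ∝ R²T⁴, so L_1/L_A = (R_1/R_A)²(T_1/T_A)⁴ = (0.107)² × (1.240×10⁴/2.902×10⁴)⁴ = 0.011449 × 0.0333347 = 3.82×10⁻⁴.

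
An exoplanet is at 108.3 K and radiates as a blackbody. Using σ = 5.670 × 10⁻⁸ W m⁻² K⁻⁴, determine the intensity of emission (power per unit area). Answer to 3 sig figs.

Stefan–Boltzmann: I = σT⁴ = 5.670×10⁻⁸ × (108.3)⁴ = 7.80 W/m².

I ≈ 7.80 W/m²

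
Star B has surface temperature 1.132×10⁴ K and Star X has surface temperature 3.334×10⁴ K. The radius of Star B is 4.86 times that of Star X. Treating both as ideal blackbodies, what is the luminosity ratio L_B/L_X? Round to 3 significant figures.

L_B/L_X ≈ 0.314

L ∝ R²T⁴, so L_B/L_X = (R_B/R_X)²(T_B/T_X)⁴ = (4.86)² × (1.132×10⁴/3.334×10⁴)⁴ = 23.6196 × 0.0132899 = 0.314.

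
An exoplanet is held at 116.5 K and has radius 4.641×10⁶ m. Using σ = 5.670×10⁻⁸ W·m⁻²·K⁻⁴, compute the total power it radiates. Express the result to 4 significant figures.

Surface area A = 4πR² = 4π(4.641×10⁶ m)² = 2.70666×10¹⁴ m².
P = σAT⁴ = 5.670×10⁻⁸ × 2.70666×10¹⁴ × (116.5)⁴ = 2.827×10¹⁵ W.

P ≈ 2.827×10¹⁵ W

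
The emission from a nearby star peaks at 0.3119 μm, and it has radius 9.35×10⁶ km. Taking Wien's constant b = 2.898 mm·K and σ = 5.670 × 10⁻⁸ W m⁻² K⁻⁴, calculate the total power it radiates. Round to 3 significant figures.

Wien's law: T = b/λ_max = 2.898×10⁻³/3.119×10⁻⁷ = 9291.44 K.
Surface area A = 4πR² = 4π(9.35×10⁹ m)² = 1.09858×10²¹ m².
Then P = σAT⁴ = 5.670×10⁻⁸×1.09858×10²¹×(9291.44)⁴ = 4.64×10²⁹ W.

P ≈ 4.64×10²⁹ W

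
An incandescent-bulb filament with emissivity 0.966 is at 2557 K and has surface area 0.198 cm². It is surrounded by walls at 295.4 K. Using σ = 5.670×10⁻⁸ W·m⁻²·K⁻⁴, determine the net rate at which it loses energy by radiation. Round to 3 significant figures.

Area A = 0.198 cm² = 1.98×10⁻⁵ m².
Net radiated power P_net = εσA(T⁴ − T₀⁴) = 0.966×5.670×10⁻⁸×1.98×10⁻⁵×(2557⁴ − 295.4⁴).
T⁴ − T₀⁴ = 4.27487×10¹³ − 7.61451×10⁹ = 4.27411×10¹³ K⁴, so P_net = 46.4 W.

Net loss ≈ 46.4 W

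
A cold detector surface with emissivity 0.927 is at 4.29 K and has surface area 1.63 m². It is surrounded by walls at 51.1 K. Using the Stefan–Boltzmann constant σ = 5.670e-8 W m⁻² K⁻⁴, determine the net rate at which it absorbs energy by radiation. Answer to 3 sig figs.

Net gain ≈ 0.584 W

Area A = 1.63 m².
Net radiated power P_net = εσA(T⁴ − T₀⁴) = 0.927×5.670×10⁻⁸×1.63×(4.29⁴ − 51.1⁴).
T⁴ − T₀⁴ = 338.711 − 6.81842×10⁶ = -6.81808×10⁶ K⁴, so P_net = -0.584 W — negative, meaning a net gain of 0.584 W.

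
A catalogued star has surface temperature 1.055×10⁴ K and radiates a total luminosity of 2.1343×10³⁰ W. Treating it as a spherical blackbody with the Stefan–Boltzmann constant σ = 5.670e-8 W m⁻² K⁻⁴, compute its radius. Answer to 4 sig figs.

L = 4πR²σT⁴ ⇒ R = √(L/(4πσT⁴)).
σT⁴ = 7.02414×10⁸ W/m², so R = √(2.1343×10³⁰/(4π×7.02414×10⁸)) = 1.555×10¹⁰ m.

R ≈ 1.555×10¹⁰ m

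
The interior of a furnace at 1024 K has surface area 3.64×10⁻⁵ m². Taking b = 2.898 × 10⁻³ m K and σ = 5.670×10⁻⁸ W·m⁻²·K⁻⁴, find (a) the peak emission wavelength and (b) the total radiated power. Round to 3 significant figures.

λ_max ≈ 2.83 μm; P ≈ 2.27 W

(a) λ_max = b/T = 2.898×10⁻³/1024 = 2.830×10⁻⁶ m = 2.83 μm.
Area A = 3.64×10⁻⁵ m².
(b) P = σAT⁴ = 5.670×10⁻⁸×3.64×10⁻⁵×(1024)⁴ = 2.27 W.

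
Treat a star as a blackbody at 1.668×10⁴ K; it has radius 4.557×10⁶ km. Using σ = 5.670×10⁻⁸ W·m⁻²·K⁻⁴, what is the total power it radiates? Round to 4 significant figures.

P ≈ 1.145×10³⁰ W

Surface area A = 4πR² = 4π(4.557×10⁹ m)² = 2.60956×10²⁰ m².
P = σAT⁴ = 5.670×10⁻⁸ × 2.60956×10²⁰ × (1.668×10⁴)⁴ = 1.145×10³⁰ W.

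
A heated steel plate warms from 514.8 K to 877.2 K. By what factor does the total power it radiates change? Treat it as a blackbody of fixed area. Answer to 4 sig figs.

P ∝ T⁴, so P₂/P₁ = (T₂/T₁)⁴ = (877.2/514.8)⁴ = (1.70396)⁴ = 8.430.

P₂/P₁ ≈ 8.430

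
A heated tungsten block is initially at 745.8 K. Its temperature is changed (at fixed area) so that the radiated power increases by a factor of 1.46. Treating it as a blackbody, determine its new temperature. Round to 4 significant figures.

P ∝ T⁴, so T₂/T₁ = (P₂/P₁)^(1/4) = (1.46)^(1/4) = 1.09923.
T₂ = 745.8 × 1.09923 = 819.8 K.

T₂ ≈ 819.8 K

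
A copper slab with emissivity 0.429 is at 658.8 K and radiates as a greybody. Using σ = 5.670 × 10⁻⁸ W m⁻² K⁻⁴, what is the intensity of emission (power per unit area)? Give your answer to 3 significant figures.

I ≈ 4.58×10³ W/m²

Stefan–Boltzmann: I = εσT⁴ = 0.429 × 5.670×10⁻⁸ × (658.8)⁴ = 4.58×10³ W/m².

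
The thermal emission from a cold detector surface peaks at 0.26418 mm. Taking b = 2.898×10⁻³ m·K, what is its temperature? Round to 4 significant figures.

T ≈ 10.97 K

Wien's law gives T = b/λ_max = (2.898×10⁻³ m·K)/(2.6418×10⁻⁴ m) = 10.97 K.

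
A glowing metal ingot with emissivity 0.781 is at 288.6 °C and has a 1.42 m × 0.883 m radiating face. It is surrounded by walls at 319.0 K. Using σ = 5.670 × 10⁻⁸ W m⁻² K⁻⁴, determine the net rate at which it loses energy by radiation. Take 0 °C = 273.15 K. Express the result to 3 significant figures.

T = 288.6 °C + 273.15 = 561.75 K.
Area A = 1.42 × 0.883 = 1.25386 m².
Net radiated power P_net = εσA(T⁴ − T₀⁴) = 0.781×5.670×10⁻⁸×1.25386×(561.75⁴ − 319.0⁴).
T⁴ − T₀⁴ = 9.95800×10¹⁰ − 1.03553×10¹⁰ = 8.92247×10¹⁰ K⁴, so P_net = 4.95×10³ W.

Net loss ≈ 4.95×10³ W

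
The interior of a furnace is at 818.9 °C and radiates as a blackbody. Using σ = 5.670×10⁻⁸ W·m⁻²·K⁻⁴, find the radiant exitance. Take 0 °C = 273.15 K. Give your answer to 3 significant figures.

T = 818.9 °C + 273.15 = 1092.05 K.
Stefan–Boltzmann: I = σT⁴ = 5.670×10⁻⁸ × (1092.05)⁴ = 8.06×10⁴ W/m².

I ≈ 8.06×10⁴ W/m²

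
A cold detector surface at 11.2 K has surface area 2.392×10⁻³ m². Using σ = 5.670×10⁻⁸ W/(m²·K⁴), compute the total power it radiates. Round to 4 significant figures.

P ≈ 2.134×10⁻⁶ W

Area A = 2.392×10⁻³ m².
P = σAT⁴ = 5.670×10⁻⁸ × 2.392×10⁻³ × (11.2)⁴ = 2.134×10⁻⁶ W.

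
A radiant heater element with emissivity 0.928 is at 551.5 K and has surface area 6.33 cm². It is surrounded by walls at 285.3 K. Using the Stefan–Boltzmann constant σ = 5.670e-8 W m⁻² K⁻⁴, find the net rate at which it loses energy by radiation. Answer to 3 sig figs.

Net loss ≈ 2.86 W

Area A = 6.33 cm² = 6.33×10⁻⁴ m².
Net radiated power P_net = εσA(T⁴ − T₀⁴) = 0.928×5.670×10⁻⁸×6.33×10⁻⁴×(551.5⁴ − 285.3⁴).
T⁴ − T₀⁴ = 9.25086×10¹⁰ − 6.62532×10⁹ = 8.58833×10¹⁰ K⁴, so P_net = 2.86 W.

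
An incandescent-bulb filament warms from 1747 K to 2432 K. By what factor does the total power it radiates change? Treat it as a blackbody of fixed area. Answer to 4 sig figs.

P₂/P₁ ≈ 3.756

P ∝ T⁴, so P₂/P₁ = (T₂/T₁)⁴ = (2432/1747)⁴ = (1.39210)⁴ = 3.756.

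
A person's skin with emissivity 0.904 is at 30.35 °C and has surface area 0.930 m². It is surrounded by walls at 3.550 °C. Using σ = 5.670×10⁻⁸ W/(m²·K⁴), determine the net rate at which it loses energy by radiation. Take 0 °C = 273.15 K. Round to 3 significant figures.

T = 30.35 °C + 273.15 = 303.50 K.
Surroundings: T = 3.550 °C + 273.15 = 276.700 K.
Area A = 0.930 m².
Net radiated power P_net = εσA(T⁴ − T₀⁴) = 0.904×5.670×10⁻⁸×0.930×(303.50⁴ − 276.700⁴).
T⁴ − T₀⁴ = 8.48467×10⁹ − 5.86188×10⁹ = 2.62279×10⁹ K⁴, so P_net = 125 W.

Net loss ≈ 125 W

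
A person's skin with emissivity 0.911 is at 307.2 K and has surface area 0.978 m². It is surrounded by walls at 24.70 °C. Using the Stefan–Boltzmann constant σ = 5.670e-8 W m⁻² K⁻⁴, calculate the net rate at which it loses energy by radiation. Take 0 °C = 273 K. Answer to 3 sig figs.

Net loss ≈ 53.1 W

Surroundings: T = 24.70 °C + 273 = 297.70 K.
Area A = 0.978 m².
Net radiated power P_net = εσA(T⁴ − T₀⁴) = 0.911×5.670×10⁻⁸×0.978×(307.2⁴ − 297.70⁴).
T⁴ − T₀⁴ = 8.90604×10⁹ − 7.85444×10⁹ = 1.05160×10⁹ K⁴, so P_net = 53.1 W.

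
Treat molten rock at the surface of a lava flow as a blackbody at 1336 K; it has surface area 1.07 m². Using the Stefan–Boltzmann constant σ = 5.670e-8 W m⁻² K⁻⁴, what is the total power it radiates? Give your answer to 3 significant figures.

P ≈ 1.93×10⁵ W

Area A = 1.07 m².
P = σAT⁴ = 5.670×10⁻⁸ × 1.07 × (1336)⁴ = 1.93×10⁵ W.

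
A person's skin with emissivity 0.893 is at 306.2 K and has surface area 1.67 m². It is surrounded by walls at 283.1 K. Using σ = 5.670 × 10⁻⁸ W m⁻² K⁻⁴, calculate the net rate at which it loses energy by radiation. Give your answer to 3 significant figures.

Net loss ≈ 200 W

Area A = 1.67 m².
Net radiated power P_net = εσA(T⁴ − T₀⁴) = 0.893×5.670×10⁻⁸×1.67×(306.2⁴ − 283.1⁴).
T⁴ − T₀⁴ = 8.79065×10⁹ − 6.42332×10⁹ = 2.36733×10⁹ K⁴, so P_net = 200 W.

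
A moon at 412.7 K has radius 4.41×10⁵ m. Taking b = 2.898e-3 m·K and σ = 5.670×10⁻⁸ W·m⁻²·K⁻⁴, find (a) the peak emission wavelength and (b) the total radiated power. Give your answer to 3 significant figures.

λ_max ≈ 7.02 μm; P ≈ 4.02×10¹⁵ W

(a) λ_max = b/T = 2.898×10⁻³/412.7 = 7.022×10⁻⁶ m = 7.02 μm.
Surface area A = 4πR² = 4π(4.41×10⁵ m)² = 2.44392×10¹² m².
(b) P = σAT⁴ = 5.670×10⁻⁸×2.44392×10¹²×(412.7)⁴ = 4.02×10¹⁵ W.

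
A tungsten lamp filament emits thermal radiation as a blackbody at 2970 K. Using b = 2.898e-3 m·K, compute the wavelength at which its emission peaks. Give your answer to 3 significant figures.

Wien's displacement law: λ_max = b/T = (2.898×10⁻³ m·K)/(2970 K) = 9.758×10⁻⁷ m.
That is 976 nm, in the infrared range.

λ_max ≈ 976 nm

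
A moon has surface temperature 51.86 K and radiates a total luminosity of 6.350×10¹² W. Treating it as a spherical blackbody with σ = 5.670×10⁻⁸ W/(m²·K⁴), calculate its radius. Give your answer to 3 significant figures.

L = 4πR²σT⁴ ⇒ R = √(L/(4πσT⁴)).
σT⁴ = 0.410122 W/m², so R = √(6.350×10¹²/(4π×0.410122)) = 1.11×10⁶ m.

R ≈ 1.11×10⁶ m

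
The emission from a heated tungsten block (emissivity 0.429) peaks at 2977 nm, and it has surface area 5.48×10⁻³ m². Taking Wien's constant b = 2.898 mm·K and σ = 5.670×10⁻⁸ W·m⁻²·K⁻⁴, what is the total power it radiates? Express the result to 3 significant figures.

Wien's law: T = b/λ_max = 2.898×10⁻³/2.977×10⁻⁶ = 973.463 K.
Area A = 5.48×10⁻³ m².
Then P = εσAT⁴ = 0.429×5.670×10⁻⁸×5.48×10⁻³×(973.463)⁴ = 120 W.

P ≈ 120 W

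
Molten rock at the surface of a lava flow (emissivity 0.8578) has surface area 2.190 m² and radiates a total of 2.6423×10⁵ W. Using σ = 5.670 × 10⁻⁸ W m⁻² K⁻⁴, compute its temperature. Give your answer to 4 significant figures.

T ≈ 1255 K

Area A = 2.190 m².
P = εσAT⁴ ⇒ T = (P/(εσA))^(1/4) = (2.6423×10⁵/(0.8578×5.670×10⁻⁸×2.190))^(1/4) = 1255 K.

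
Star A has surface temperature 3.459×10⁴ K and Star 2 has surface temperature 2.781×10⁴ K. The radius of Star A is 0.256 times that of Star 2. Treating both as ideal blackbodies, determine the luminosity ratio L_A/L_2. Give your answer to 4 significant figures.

L_A/L_2 ≈ 0.1568

L ∝ R²T⁴, so L_A/L_2 = (R_A/R_2)²(T_A/T_2)⁴ = (0.256)² × (3.459×10⁴/2.781×10⁴)⁴ = 0.065536 × 2.39331 = 0.1568.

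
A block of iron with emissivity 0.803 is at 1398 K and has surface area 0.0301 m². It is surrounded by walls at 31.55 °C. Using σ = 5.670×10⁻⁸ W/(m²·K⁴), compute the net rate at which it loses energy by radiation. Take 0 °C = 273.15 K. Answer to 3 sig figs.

Surroundings: T = 31.55 °C + 273.15 = 304.70 K.
Area A = 0.0301 m².
Net radiated power P_net = εσA(T⁴ − T₀⁴) = 0.803×5.670×10⁻⁸×0.0301×(1398⁴ − 304.70⁴).
T⁴ − T₀⁴ = 3.81969×10¹² − 8.61965×10⁹ = 3.81107×10¹² K⁴, so P_net = 5.22×10³ W.

Net loss ≈ 5.22×10³ W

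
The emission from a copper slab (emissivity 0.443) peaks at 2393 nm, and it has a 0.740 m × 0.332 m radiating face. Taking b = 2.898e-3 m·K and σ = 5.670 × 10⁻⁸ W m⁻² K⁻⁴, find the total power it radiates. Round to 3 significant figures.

Wien's law: T = b/λ_max = 2.898×10⁻³/2.393×10⁻⁶ = 1211.03 K.
Area A = 0.740 × 0.332 = 0.24568 m².
Then P = εσAT⁴ = 0.443×5.670×10⁻⁸×0.24568×(1211.03)⁴ = 1.33×10⁴ W.

P ≈ 1.33×10⁴ W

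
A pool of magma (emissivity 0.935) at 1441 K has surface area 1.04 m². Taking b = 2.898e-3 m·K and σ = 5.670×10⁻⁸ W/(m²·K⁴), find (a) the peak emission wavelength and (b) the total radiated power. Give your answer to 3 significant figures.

(a) λ_max = b/T = 2.898×10⁻³/1441 = 2.011×10⁻⁶ m = 2.01 μm.
Area A = 1.04 m².
(b) P = εσAT⁴ = 0.935×5.670×10⁻⁸×1.04×(1441)⁴ = 2.38×10⁵ W.

λ_max ≈ 2.01 μm; P ≈ 2.38×10⁵ W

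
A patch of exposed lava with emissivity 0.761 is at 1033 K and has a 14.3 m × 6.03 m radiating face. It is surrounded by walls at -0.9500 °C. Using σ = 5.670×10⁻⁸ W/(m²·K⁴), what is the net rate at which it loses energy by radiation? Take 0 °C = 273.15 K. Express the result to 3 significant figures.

Net loss ≈ 4.22×10⁶ W

Surroundings: T = -0.9500 °C + 273.15 = 272.2000 K.
Area A = 14.3 × 6.03 = 86.229 m².
Net radiated power P_net = εσA(T⁴ − T₀⁴) = 0.761×5.670×10⁻⁸×86.229×(1033⁴ − 272.2000⁴).
T⁴ − T₀⁴ = 1.13868×10¹² − 5.48975×10⁹ = 1.13319×10¹² K⁴, so P_net = 4.22×10⁶ W.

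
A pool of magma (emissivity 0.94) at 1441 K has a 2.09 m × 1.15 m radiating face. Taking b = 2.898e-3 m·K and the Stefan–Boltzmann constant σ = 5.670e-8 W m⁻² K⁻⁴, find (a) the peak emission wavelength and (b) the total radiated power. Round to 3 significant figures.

(a) λ_max = b/T = 2.898×10⁻³/1441 = 2.011×10⁻⁶ m = 2.01 μm.
Area A = 2.09 × 1.15 = 2.4035 m².
(b) P = εσAT⁴ = 0.94×5.670×10⁻⁸×2.4035×(1441)⁴ = 5.52×10⁵ W.

λ_max ≈ 2.01 μm; P ≈ 5.52×10⁵ W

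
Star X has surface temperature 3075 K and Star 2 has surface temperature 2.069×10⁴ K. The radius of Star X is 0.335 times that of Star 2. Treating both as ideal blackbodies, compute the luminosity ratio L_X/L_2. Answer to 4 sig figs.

L ∝ R²T⁴, so L_X/L_2 = (R_X/R_2)²(T_X/T_2)⁴ = (0.335)² × (3075/2.069×10⁴)⁴ = 0.112225 × 4.87909×10⁻⁴ = 5.476×10⁻⁵.

L_X/L_2 ≈ 5.476×10⁻⁵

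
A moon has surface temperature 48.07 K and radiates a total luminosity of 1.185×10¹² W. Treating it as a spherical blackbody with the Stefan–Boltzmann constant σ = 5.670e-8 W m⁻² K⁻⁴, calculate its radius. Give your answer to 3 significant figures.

R ≈ 5.58×10⁵ m

L = 4πR²σT⁴ ⇒ R = √(L/(4πσT⁴)).
σT⁴ = 0.302747 W/m², so R = √(1.185×10¹²/(4π×0.302747)) = 5.58×10⁵ m.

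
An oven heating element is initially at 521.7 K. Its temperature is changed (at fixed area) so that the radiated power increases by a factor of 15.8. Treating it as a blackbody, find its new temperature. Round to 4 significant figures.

P ∝ T⁴, so T₂/T₁ = (P₂/P₁)^(1/4) = (15.8)^(1/4) = 1.99372.
T₂ = 521.7 × 1.99372 = 1040 K.

T₂ ≈ 1040 K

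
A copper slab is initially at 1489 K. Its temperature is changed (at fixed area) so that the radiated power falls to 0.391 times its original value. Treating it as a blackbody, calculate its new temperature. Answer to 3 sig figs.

P ∝ T⁴, so T₂/T₁ = (P₂/P₁)^(1/4) = (0.391)^(1/4) = 0.790759.
T₂ = 1489 × 0.790759 = 1.18×10³ K.

T₂ ≈ 1.18×10³ K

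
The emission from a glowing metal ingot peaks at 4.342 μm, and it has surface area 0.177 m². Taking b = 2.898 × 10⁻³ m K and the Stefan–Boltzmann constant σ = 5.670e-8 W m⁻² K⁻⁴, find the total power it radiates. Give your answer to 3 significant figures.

P ≈ 1.99×10³ W

Wien's law: T = b/λ_max = 2.898×10⁻³/4.342×10⁻⁶ = 667.434 K.
Area A = 0.177 m².
Then P = σAT⁴ = 5.670×10⁻⁸×0.177×(667.434)⁴ = 1.99×10³ W.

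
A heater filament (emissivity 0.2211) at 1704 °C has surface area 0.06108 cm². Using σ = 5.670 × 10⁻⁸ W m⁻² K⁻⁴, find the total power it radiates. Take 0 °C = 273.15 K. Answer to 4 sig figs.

P ≈ 1.170 W

T = 1704 °C + 273.15 = 1977.15 K.
Area A = 0.06108 cm² = 6.108×10⁻⁶ m².
P = εσAT⁴ = 0.2211 × 5.670×10⁻⁸ × 6.108×10⁻⁶ × (1977.15)⁴ = 1.170 W.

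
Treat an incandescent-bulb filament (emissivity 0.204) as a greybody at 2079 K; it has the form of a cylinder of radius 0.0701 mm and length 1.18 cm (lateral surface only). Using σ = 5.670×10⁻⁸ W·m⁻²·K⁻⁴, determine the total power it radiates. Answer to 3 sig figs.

P ≈ 1.12 W

Lateral area A = 2πrL = 2π×7.01×10⁻⁵×0.0118 = 5.19733×10⁻⁶ m².
P = εσAT⁴ = 0.204 × 5.670×10⁻⁸ × 5.19733×10⁻⁶ × (2079)⁴ = 1.12 W.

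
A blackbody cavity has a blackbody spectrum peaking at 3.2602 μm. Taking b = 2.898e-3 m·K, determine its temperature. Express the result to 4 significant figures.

Wien's law gives T = b/λ_max = (2.898×10⁻³ m·K)/(3.2602×10⁻⁶ m) = 888.9 K.

T ≈ 888.9 K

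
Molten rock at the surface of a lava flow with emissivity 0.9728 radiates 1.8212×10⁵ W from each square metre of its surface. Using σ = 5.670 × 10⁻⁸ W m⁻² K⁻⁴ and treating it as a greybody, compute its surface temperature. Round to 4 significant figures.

T ≈ 1348 K

I = εσT⁴, so T = (I/εσ)^(1/4) = (1.8212×10⁵/(0.9728×5.670×10⁻⁸))^(1/4) = 1348 K.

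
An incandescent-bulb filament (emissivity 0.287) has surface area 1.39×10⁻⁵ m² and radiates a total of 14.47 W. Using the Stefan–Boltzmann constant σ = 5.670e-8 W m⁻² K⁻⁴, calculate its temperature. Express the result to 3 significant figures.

T ≈ 2.83×10³ K

Area A = 1.39×10⁻⁵ m².
P = εσAT⁴ ⇒ T = (P/(εσA))^(1/4) = (14.47/(0.287×5.670×10⁻⁸×1.39×10⁻⁵))^(1/4) = 2.83×10³ K.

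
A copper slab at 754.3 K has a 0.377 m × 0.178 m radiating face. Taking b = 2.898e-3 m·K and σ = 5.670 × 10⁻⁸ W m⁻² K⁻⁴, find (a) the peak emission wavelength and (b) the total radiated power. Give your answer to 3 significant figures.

(a) λ_max = b/T = 2.898×10⁻³/754.3 = 3.842×10⁻⁶ m = 3.84 μm.
Area A = 0.377 × 0.178 = 0.067106 m².
(b) P = σAT⁴ = 5.670×10⁻⁸×0.067106×(754.3)⁴ = 1.23×10³ W.

λ_max ≈ 3.84 μm; P ≈ 1.23×10³ W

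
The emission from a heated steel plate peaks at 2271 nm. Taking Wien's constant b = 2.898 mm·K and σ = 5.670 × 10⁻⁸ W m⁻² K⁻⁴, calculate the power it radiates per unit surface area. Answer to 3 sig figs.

Wien's law: T = b/λ_max = 2.898×10⁻³/2.271×10⁻⁶ = 1276.09 K.
Then I = σT⁴ = 5.670×10⁻⁸×(1276.09)⁴ = 1.50×10⁵ W/m².

I ≈ 1.50×10⁵ W/m²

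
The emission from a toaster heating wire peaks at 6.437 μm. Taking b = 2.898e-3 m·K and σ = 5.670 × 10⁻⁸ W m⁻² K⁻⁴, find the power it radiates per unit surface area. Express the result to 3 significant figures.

I ≈ 2.33×10³ W/m²

Wien's law: T = b/λ_max = 2.898×10⁻³/6.437×10⁻⁶ = 450.210 K.
Then I = σT⁴ = 5.670×10⁻⁸×(450.210)⁴ = 2.33×10³ W/m².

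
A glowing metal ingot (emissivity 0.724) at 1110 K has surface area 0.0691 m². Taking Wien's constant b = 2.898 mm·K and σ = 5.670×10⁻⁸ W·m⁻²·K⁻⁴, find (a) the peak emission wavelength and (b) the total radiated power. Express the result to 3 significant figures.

λ_max ≈ 2.61 μm; P ≈ 4.31×10³ W

(a) λ_max = b/T = 2.898×10⁻³/1110 = 2.611×10⁻⁶ m = 2.61 μm.
Area A = 0.0691 m².
(b) P = εσAT⁴ = 0.724×5.670×10⁻⁸×0.0691×(1110)⁴ = 4.31×10³ W.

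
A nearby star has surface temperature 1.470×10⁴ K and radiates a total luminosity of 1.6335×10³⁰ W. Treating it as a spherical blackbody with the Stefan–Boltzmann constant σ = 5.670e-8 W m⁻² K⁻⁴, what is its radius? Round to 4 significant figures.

R ≈ 7.007×10⁹ m

L = 4πR²σT⁴ ⇒ R = √(L/(4πσT⁴)).
σT⁴ = 2.64760×10⁹ W/m², so R = √(1.6335×10³⁰/(4π×2.64760×10⁹)) = 7.007×10⁹ m.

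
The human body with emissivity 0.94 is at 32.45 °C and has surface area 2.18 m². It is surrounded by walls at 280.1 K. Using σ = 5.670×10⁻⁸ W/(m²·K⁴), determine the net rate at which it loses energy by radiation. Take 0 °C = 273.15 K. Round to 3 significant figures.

Net loss ≈ 298 W

T = 32.45 °C + 273.15 = 305.60 K.
Area A = 2.18 m².
Net radiated power P_net = εσA(T⁴ − T₀⁴) = 0.94×5.670×10⁻⁸×2.18×(305.60⁴ − 280.1⁴).
T⁴ − T₀⁴ = 8.72195×10⁹ − 6.15535×10⁹ = 2.56660×10⁹ K⁴, so P_net = 298 W.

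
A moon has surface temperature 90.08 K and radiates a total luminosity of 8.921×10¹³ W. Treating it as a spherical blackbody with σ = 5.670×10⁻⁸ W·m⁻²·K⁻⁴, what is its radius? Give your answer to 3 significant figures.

R ≈ 1.38×10⁶ m

L = 4πR²σT⁴ ⇒ R = √(L/(4πσT⁴)).
σT⁴ = 3.73333 W/m², so R = √(8.921×10¹³/(4π×3.73333)) = 1.38×10⁶ m.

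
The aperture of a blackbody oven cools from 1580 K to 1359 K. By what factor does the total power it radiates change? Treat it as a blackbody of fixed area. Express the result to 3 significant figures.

P ∝ T⁴, so P₂/P₁ = (T₂/T₁)⁴ = (1359/1580)⁴ = (0.860127)⁴ = 0.547.

P₂/P₁ ≈ 0.547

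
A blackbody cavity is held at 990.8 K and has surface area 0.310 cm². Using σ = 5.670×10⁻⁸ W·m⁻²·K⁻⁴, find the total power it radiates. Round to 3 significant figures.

P ≈ 1.69 W

Area A = 0.310 cm² = 3.10×10⁻⁵ m².
P = σAT⁴ = 5.670×10⁻⁸ × 3.10×10⁻⁵ × (990.8)⁴ = 1.69 W.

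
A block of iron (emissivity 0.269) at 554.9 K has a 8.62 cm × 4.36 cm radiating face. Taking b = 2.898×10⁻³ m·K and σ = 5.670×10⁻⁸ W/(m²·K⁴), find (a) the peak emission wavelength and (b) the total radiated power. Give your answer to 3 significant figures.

λ_max ≈ 5.22 μm; P ≈ 5.43 W

(a) λ_max = b/T = 2.898×10⁻³/554.9 = 5.223×10⁻⁶ m = 5.22 μm.
Area A = 0.0862 × 0.0436 = 3.75832×10⁻³ m².
(b) P = εσAT⁴ = 0.269×5.670×10⁻⁸×3.75832×10⁻³×(554.9)⁴ = 5.43 W.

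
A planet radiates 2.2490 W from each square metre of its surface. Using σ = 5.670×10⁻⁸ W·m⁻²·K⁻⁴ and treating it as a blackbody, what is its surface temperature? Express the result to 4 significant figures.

I = σT⁴, so T = (I/σ)^(1/4) = (2.2490/(5.670×10⁻⁸))^(1/4) = 79.36 K.

T ≈ 79.36 K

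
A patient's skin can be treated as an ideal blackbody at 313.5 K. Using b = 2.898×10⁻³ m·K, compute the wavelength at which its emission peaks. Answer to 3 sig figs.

Wien's displacement law: λ_max = b/T = (2.898×10⁻³ m·K)/(313.5 K) = 9.244×10⁻⁶ m.
That is 9.24 μm, in the infrared range.

λ_max ≈ 9.24 μm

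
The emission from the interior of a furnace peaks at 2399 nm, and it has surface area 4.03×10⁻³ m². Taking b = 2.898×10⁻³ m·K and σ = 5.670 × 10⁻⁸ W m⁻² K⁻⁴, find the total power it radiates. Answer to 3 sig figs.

Wien's law: T = b/λ_max = 2.898×10⁻³/2.399×10⁻⁶ = 1208.00 K.
Area A = 4.03×10⁻³ m².
Then P = σAT⁴ = 5.670×10⁻⁸×4.03×10⁻³×(1208.00)⁴ = 487 W.

P ≈ 487 W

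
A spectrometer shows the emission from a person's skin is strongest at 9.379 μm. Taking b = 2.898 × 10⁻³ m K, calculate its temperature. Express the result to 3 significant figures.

T ≈ 309 K

Wien's law gives T = b/λ_max = (2.898×10⁻³ m·K)/(9.379×10⁻⁶ m) = 309 K.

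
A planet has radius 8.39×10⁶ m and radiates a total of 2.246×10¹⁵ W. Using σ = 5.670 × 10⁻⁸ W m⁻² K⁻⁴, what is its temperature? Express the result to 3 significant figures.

Surface area A = 4πR² = 4π(8.39×10⁶ m)² = 8.84573×10¹⁴ m².
P = σAT⁴ ⇒ T = (P/(σA))^(1/4) = (2.246×10¹⁵/(5.670×10⁻⁸×8.84573×10¹⁴))^(1/4) = 81.8 K.

T ≈ 81.8 K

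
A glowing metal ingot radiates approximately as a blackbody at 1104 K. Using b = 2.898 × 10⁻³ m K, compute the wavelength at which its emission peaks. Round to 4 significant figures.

Wien's displacement law: λ_max = b/T = (2.898×10⁻³ m·K)/(1104 K) = 2.6250×10⁻⁶ m.
That is 2625 nm, in the infrared range.

λ_max ≈ 2625 nm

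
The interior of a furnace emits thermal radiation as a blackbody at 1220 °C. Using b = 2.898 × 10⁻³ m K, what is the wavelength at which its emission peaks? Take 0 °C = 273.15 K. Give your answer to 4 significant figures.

T = 1220 °C + 273.15 = 1493.15 K.
Wien's displacement law: λ_max = b/T = (2.898×10⁻³ m·K)/(1493.15 K) = 1.9409×10⁻⁶ m.
That is 1941 nm, in the infrared range.

λ_max ≈ 1941 nm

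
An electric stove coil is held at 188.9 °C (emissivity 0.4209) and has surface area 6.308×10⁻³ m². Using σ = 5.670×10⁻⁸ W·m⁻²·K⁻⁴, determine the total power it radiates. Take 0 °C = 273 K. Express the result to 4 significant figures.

P ≈ 6.852 W

T = 188.9 °C + 273 = 461.9 K.
Area A = 6.308×10⁻³ m².
P = εσAT⁴ = 0.4209 × 5.670×10⁻⁸ × 6.308×10⁻³ × (461.9)⁴ = 6.852 W.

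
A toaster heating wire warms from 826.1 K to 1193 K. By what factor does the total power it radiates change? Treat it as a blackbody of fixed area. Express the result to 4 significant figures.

P ∝ T⁴, so P₂/P₁ = (T₂/T₁)⁴ = (1193/826.1)⁴ = (1.44414)⁴ = 4.349.

P₂/P₁ ≈ 4.349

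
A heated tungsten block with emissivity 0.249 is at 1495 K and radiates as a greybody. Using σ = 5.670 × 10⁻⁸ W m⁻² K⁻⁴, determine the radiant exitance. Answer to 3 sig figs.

I ≈ 7.05×10⁴ W/m²

Stefan–Boltzmann: I = εσT⁴ = 0.249 × 5.670×10⁻⁸ × (1495)⁴ = 7.05×10⁴ W/m².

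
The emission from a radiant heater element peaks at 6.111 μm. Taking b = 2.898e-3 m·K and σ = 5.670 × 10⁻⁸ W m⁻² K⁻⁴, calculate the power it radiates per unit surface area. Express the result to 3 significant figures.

Wien's law: T = b/λ_max = 2.898×10⁻³/6.111×10⁻⁶ = 474.227 K.
Then I = σT⁴ = 5.670×10⁻⁸×(474.227)⁴ = 2.87×10³ W/m².

I ≈ 2.87×10³ W/m²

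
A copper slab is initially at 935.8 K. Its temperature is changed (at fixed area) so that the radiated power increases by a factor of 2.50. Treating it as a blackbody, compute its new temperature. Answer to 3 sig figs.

P ∝ T⁴, so T₂/T₁ = (P₂/P₁)^(1/4) = (2.50)^(1/4) = 1.25743.
T₂ = 935.8 × 1.25743 = 1.18×10³ K.

T₂ ≈ 1.18×10³ K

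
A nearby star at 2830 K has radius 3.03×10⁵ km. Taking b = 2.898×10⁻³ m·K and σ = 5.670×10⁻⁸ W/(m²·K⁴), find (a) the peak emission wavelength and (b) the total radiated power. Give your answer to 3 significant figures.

λ_max ≈ 1.02×10³ nm; P ≈ 4.20×10²⁴ W

(a) λ_max = b/T = 2.898×10⁻³/2830 = 1.024×10⁻⁶ m = 1.02×10³ nm.
Surface area A = 4πR² = 4π(3.03×10⁸ m)² = 1.15371×10¹⁸ m².
(b) P = σAT⁴ = 5.670×10⁻⁸×1.15371×10¹⁸×(2830)⁴ = 4.20×10²⁴ W.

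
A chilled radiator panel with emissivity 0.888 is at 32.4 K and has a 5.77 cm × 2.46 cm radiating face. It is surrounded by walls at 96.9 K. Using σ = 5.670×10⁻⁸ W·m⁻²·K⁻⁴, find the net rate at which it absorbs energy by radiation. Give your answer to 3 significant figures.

Net gain ≈ 6.22×10⁻³ W

Area A = 0.0577 × 0.0246 = 1.41942×10⁻³ m².
Net radiated power P_net = εσA(T⁴ − T₀⁴) = 0.888×5.670×10⁻⁸×1.41942×10⁻³×(32.4⁴ − 96.9⁴).
T⁴ − T₀⁴ = 1.10200×10⁶ − 8.81648×10⁷ = -8.70628×10⁷ K⁴, so P_net = -6.22×10⁻³ W — negative, meaning a net gain of 6.22×10⁻³ W.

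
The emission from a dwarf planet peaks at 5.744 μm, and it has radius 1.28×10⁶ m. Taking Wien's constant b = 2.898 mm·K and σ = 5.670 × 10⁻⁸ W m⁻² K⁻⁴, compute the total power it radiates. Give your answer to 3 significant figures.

P ≈ 7.56×10¹⁶ W

Wien's law: T = b/λ_max = 2.898×10⁻³/5.744×10⁻⁶ = 504.526 K.
Surface area A = 4πR² = 4π(1.28×10⁶ m)² = 2.05887×10¹³ m².
Then P = σAT⁴ = 5.670×10⁻⁸×2.05887×10¹³×(504.526)⁴ = 7.56×10¹⁶ W.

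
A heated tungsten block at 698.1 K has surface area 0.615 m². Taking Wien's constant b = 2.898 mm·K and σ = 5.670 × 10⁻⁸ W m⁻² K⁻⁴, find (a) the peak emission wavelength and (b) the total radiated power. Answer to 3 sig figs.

λ_max ≈ 4.15 μm; P ≈ 8.28×10³ W

(a) λ_max = b/T = 2.898×10⁻³/698.1 = 4.151×10⁻⁶ m = 4.15 μm.
Area A = 0.615 m².
(b) P = σAT⁴ = 5.670×10⁻⁸×0.615×(698.1)⁴ = 8.28×10³ W.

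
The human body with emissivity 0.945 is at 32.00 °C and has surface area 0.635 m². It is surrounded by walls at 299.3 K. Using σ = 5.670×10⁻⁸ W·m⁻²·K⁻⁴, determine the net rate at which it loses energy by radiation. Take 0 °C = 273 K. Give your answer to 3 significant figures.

T = 32.00 °C + 273 = 305.00 K.
Area A = 0.635 m².
Net radiated power P_net = εσA(T⁴ − T₀⁴) = 0.945×5.670×10⁻⁸×0.635×(305.00⁴ − 299.3⁴).
T⁴ − T₀⁴ = 8.65365×10⁹ − 8.02466×10⁹ = 6.28990×10⁸ K⁴, so P_net = 21.4 W.

Net loss ≈ 21.4 W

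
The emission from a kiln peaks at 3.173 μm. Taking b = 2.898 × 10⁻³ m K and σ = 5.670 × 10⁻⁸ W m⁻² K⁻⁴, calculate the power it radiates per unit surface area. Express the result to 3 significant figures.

Wien's law: T = b/λ_max = 2.898×10⁻³/3.173×10⁻⁶ = 913.331 K.
Then I = σT⁴ = 5.670×10⁻⁸×(913.331)⁴ = 3.95×10⁴ W/m².

I ≈ 3.95×10⁴ W/m²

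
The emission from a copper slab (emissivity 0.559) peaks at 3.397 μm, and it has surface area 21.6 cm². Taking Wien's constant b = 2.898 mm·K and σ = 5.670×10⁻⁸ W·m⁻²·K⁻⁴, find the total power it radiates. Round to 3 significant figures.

P ≈ 36.3 W

Wien's law: T = b/λ_max = 2.898×10⁻³/3.397×10⁻⁶ = 853.106 K.
Area A = 21.6 cm² = 2.16×10⁻³ m².
Then P = εσAT⁴ = 0.559×5.670×10⁻⁸×2.16×10⁻³×(853.106)⁴ = 36.3 W.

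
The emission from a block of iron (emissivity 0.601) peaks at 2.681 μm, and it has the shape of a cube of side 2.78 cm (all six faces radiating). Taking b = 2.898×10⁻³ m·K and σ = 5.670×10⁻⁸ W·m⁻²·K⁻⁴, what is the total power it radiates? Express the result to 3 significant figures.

P ≈ 216 W

Wien's law: T = b/λ_max = 2.898×10⁻³/2.681×10⁻⁶ = 1080.94 K.
Area A = 6s² = 6×(0.0278 m)² = 4.63704×10⁻³ m².
Then P = εσAT⁴ = 0.601×5.670×10⁻⁸×4.63704×10⁻³×(1080.94)⁴ = 216 W.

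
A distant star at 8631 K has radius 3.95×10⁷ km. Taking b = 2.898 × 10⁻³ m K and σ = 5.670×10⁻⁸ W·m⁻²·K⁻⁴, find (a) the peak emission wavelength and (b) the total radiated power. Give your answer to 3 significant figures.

(a) λ_max = b/T = 2.898×10⁻³/8631 = 3.358×10⁻⁷ m = 0.336 μm.
Surface area A = 4πR² = 4π(3.95×10¹⁰ m)² = 1.96067×10²² m².
(b) P = σAT⁴ = 5.670×10⁻⁸×1.96067×10²²×(8631)⁴ = 6.17×10³⁰ W.

λ_max ≈ 0.336 μm; P ≈ 6.17×10³⁰ W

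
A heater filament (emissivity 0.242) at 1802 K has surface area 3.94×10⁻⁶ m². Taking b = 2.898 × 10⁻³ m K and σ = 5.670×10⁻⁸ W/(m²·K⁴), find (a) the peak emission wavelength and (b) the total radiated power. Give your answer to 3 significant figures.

(a) λ_max = b/T = 2.898×10⁻³/1802 = 1.608×10⁻⁶ m = 1.61×10³ nm.
Area A = 3.94×10⁻⁶ m².
(b) P = εσAT⁴ = 0.242×5.670×10⁻⁸×3.94×10⁻⁶×(1802)⁴ = 0.570 W.

λ_max ≈ 1.61×10³ nm; P ≈ 0.570 W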